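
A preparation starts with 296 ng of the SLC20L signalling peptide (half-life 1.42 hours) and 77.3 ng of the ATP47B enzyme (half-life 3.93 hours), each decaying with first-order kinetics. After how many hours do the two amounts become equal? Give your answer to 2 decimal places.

4.31 hours

Set 296·(1/2)^(t/1.42) = 77.3·(1/2)^(t/3.93).
Taking log₂: log₂(296/77.3) = t·(1/1.42 − 1/3.93).
log₂(3.8292) = 1.9371; 1/1.42 − 1/3.93 = 0.44977.
t = 1.9371 / 0.44977 ≈ 4.3067 hours.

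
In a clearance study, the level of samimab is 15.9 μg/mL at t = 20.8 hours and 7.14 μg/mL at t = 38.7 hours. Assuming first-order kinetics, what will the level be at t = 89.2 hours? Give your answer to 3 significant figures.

Over Δt = 38.7 − 20.8 = 17.9 hours, the level fell by a factor of 15.9/7.14 ≈ 2.2269.
n = log₂(2.2269) ≈ 1.155 half-lives, so t½ = 17.9/1.155 ≈ 15.497 hours.
From t = 38.7 to t = 89.2: 7.14 × (1/2)^((89.2−38.7)/15.497) ≈ 0.74604 μg/mL.

0.746 μg/mL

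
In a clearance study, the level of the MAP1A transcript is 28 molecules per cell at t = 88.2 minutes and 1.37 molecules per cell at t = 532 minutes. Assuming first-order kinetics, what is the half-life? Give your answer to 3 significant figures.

Over Δt = 532 − 88.2 = 443.8 minutes, the level fell by a factor of 28/1.37 ≈ 20.438.
n = log₂(20.438) ≈ 4.3532 half-lives, so t½ = 443.8/4.3532 ≈ 101.95 minutes.

102 minutes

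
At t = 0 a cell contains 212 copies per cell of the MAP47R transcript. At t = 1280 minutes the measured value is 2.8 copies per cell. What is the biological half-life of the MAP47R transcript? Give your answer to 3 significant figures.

205 minutes

A/A₀ = 2.8/212 ≈ 0.013208.
n = log₂(75.714) ≈ 6.2425 half-lives elapsed in 1280 minutes.
t½ = 1280/6.2425 ≈ 205.05 minutes.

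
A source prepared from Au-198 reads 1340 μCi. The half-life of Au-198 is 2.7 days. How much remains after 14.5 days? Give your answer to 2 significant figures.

32 μCi

Number of half-lives: n = 14.5/2.7 ≈ 5.3704.
Remaining = 1340 × (1/2)^5.3704 = 1340 × 0.024174 ≈ 32.394 μCi.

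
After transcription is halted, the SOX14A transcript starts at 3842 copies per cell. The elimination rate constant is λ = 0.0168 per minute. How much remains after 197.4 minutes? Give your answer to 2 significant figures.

140 copies per cell

t½ = ln 2 / λ = 0.69315 / 0.0168 ≈ 41.259 minutes.
Number of half-lives: n = 197.4/41.259 ≈ 4.7844.
Remaining = 3842 × (1/2)^4.7844 = 3842 × 0.036286 ≈ 139.41 copies per cell.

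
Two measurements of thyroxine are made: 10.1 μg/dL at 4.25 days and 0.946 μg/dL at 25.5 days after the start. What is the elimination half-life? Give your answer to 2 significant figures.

Over Δt = 25.5 − 4.25 = 21.25 days, the level fell by a factor of 10.1/0.946 ≈ 10.677.
n = log₂(10.677) ≈ 3.4164 half-lives, so t½ = 21.25/3.4164 ≈ 6.22 days.

6.2 days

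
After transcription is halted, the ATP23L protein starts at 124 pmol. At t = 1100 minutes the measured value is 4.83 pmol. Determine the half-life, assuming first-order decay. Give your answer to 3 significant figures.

235 minutes

A/A₀ = 4.83/124 ≈ 0.038952.
n = log₂(25.673) ≈ 4.6822 half-lives elapsed in 1100 minutes.
t½ = 1100/4.6822 ≈ 234.93 minutes.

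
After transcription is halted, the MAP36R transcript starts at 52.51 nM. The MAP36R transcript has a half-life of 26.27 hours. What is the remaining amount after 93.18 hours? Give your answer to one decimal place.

4.5 nM

Number of half-lives: n = 93.18/26.27 ≈ 3.547.
Remaining = 52.51 × (1/2)^3.547 = 52.51 × 0.085555 ≈ 4.4925 nM.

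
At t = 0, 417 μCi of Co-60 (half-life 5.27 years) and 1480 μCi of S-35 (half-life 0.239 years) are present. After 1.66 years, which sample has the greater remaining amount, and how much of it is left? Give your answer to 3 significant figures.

Co-60: 417 × (1/2)^0.31499 ≈ 335.21 μCi.
S-35: 1480 × (1/2)^6.9456 ≈ 12.007 μCi.
Co-60 has more remaining, at ≈ 335.21 μCi.

Co-60, 335 μCi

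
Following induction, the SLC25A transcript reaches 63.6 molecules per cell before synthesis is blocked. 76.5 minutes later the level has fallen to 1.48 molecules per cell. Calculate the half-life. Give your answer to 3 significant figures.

A/A₀ = 1.48/63.6 ≈ 0.02327.
n = log₂(42.973) ≈ 5.4254 half-lives elapsed in 76.5 minutes.
t½ = 76.5/5.4254 ≈ 14.1 minutes.

14.1 minutes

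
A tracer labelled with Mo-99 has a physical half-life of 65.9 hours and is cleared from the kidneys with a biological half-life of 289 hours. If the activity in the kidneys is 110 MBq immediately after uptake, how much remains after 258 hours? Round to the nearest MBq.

4 MBq

1/t_eff = 1/t_phys + 1/t_biol = 1/65.9 + 1/289 = 0.018635 per hour.
t_eff = 65.9 × 289 / (65.9 + 289) ≈ 53.663 hours.
Remaining = 110 × (1/2)^(258/53.663) = 110 × (1/2)^4.8078 ≈ 3.9275 MBq.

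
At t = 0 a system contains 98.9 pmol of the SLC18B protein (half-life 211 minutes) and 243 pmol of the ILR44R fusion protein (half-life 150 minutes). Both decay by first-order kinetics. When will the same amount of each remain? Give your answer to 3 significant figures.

673 minutes

Set 98.9·(1/2)^(t/211) = 243·(1/2)^(t/150).
Taking log₂: log₂(98.9/243) = t·(1/211 − 1/150).
log₂(0.407) = -1.2969; 1/211 − 1/150 = -0.0019273.
t = -1.2969 / -0.0019273 ≈ 672.91 minutes.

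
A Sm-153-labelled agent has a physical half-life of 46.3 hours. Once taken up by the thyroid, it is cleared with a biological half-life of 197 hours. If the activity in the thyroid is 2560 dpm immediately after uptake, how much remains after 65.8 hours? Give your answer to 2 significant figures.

760 dpm

1/t_eff = 1/t_phys + 1/t_biol = 1/46.3 + 1/197 = 0.026674 per hour.
t_eff = 46.3 × 197 / (46.3 + 197) ≈ 37.489 hours.
Remaining = 2560 × (1/2)^(65.8/37.489) = 2560 × (1/2)^1.7552 ≈ 758.37 dpm.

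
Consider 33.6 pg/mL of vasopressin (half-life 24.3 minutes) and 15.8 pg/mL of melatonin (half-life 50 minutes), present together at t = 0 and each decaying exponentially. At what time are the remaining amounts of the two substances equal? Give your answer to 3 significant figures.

51.5 minutes

Set 33.6·(1/2)^(t/24.3) = 15.8·(1/2)^(t/50).
Taking log₂: log₂(33.6/15.8) = t·(1/24.3 − 1/50).
log₂(2.1266) = 1.0885; 1/24.3 − 1/50 = 0.021152.
t = 1.0885 / 0.021152 ≈ 51.462 minutes.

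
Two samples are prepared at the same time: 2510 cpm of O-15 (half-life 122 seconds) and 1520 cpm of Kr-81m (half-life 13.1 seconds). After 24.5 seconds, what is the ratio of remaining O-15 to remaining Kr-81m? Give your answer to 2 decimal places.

O-15: 2510 × (1/2)^(24.5/122) = 2510 × (1/2)^0.20082 ≈ 2183.8 cpm.
Kr-81m: 1520 × (1/2)^(24.5/13.1) = 1520 × (1/2)^1.8702 ≈ 415.77 cpm.
Ratio ≈ 2183.8 / 415.77 ≈ 5.2526.

5.25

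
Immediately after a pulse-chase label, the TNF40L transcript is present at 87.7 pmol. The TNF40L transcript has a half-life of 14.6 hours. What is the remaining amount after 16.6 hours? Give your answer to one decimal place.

39.9 pmol

Number of half-lives: n = 16.6/14.6 ≈ 1.137.
Remaining = 87.7 × (1/2)^1.137 = 87.7 × 0.45471 ≈ 39.878 pmol.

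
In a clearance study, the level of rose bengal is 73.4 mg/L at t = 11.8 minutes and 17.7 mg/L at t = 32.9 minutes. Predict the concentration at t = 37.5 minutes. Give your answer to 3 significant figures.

Over Δt = 32.9 − 11.8 = 21.1 minutes, the level fell by a factor of 73.4/17.7 ≈ 4.1469.
n = log₂(4.1469) ≈ 2.052 half-lives, so t½ = 21.1/2.052 ≈ 10.282 minutes.
From t = 32.9 to t = 37.5: 17.7 × (1/2)^((37.5−32.9)/10.282) ≈ 12.981 mg/L.

13.0 mg/L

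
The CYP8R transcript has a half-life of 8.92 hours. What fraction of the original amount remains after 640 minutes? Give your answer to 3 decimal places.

0.437

640 minutes = 10.6667 hours.
n = 10.6667/8.92 ≈ 1.1958 half-lives.
Fraction remaining = (1/2)^1.1958 ≈ 0.43654.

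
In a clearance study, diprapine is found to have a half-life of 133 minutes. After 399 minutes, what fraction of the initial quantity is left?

0.125

n = 399/133 ≈ 3 half-lives.
Fraction remaining = (1/2)^3 ≈ 0.125.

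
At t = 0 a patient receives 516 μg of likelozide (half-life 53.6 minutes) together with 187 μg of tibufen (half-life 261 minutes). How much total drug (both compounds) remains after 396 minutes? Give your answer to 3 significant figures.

likelozide: 516 × (1/2)^(396/53.6) = 516 × (1/2)^7.3881 ≈ 3.0805 μg.
tibufen: 187 × (1/2)^(396/261) = 187 × (1/2)^1.5172 ≈ 65.329 μg.
Total = 3.0805 + 65.329 ≈ 68.41 μg.

68.4 μg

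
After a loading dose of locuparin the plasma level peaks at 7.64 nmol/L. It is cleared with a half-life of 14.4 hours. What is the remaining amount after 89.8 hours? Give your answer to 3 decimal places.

Number of half-lives: n = 89.8/14.4 ≈ 6.2361.
Remaining = 7.64 × (1/2)^6.2361 = 7.64 × 0.013266 ≈ 0.10135 nmol/L.

0.101 nmol/L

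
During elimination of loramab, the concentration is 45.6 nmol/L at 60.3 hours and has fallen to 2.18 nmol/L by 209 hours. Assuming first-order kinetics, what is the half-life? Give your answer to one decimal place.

Over Δt = 209 − 60.3 = 148.7 hours, the level fell by a factor of 45.6/2.18 ≈ 20.917.
n = log₂(20.917) ≈ 4.3866 half-lives, so t½ = 148.7/4.3866 ≈ 33.898 hours.

33.9 hours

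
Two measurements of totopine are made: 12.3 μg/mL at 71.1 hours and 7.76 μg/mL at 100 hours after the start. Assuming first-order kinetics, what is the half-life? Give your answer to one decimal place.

43.5 hours

Over Δt = 100 − 71.1 = 28.9 hours, the level fell by a factor of 12.3/7.76 ≈ 1.5851.
n = log₂(1.5851) ≈ 0.66453 half-lives, so t½ = 28.9/0.66453 ≈ 43.489 hours.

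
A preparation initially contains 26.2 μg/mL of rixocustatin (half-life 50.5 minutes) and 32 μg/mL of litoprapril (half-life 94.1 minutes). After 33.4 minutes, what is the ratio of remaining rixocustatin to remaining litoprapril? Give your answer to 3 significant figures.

0.662

rixocustatin: 26.2 × (1/2)^(33.4/50.5) = 26.2 × (1/2)^0.66139 ≈ 16.565 μg/mL.
litoprapril: 32 × (1/2)^(33.4/94.1) = 32 × (1/2)^0.35494 ≈ 25.021 μg/mL.
Ratio ≈ 16.565 / 25.021 ≈ 0.66207.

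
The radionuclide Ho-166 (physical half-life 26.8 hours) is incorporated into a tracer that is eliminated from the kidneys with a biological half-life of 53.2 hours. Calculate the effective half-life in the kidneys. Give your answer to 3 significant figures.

17.8 hours

1/t_eff = 1/t_phys + 1/t_biol = 1/26.8 + 1/53.2 = 0.05611 per hour.
t_eff = 26.8 × 53.2 / (26.8 + 53.2) ≈ 17.822 hours.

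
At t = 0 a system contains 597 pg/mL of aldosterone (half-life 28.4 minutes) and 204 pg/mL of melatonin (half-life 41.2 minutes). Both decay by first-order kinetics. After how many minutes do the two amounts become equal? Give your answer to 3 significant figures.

Set 597·(1/2)^(t/28.4) = 204·(1/2)^(t/41.2).
Taking log₂: log₂(597/204) = t·(1/28.4 − 1/41.2).
log₂(2.9265) = 1.5492; 1/28.4 − 1/41.2 = 0.010939.
t = 1.5492 / 0.010939 ≈ 141.61 minutes.

142 minutes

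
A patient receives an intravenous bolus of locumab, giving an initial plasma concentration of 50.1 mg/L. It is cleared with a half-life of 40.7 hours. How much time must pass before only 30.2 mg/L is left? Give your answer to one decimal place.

Fraction remaining = 30.2/50.1 ≈ 0.60279.
n = log₂(50.1/30.2) = ln(1.6589)/ln 2 ≈ 0.73026 half-lives.
t = n × t½ = 0.73026 × 40.7 ≈ 29.722 hours.

29.7 hours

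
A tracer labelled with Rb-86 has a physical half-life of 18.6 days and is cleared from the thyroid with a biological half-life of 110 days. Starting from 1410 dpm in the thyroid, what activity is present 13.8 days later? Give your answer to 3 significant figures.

1/t_eff = 1/t_phys + 1/t_biol = 1/18.6 + 1/110 = 0.062854 per day.
t_eff = 18.6 × 110 / (18.6 + 110) ≈ 15.91 days.
Remaining = 1410 × (1/2)^(13.8/15.91) = 1410 × (1/2)^0.86739 ≈ 772.87 dpm.

773 dpm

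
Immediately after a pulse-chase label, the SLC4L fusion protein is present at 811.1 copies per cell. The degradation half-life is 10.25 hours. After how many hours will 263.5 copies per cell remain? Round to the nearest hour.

17 hours

Fraction remaining = 263.5/811.1 ≈ 0.32487.
n = log₂(811.1/263.5) = ln(3.0782)/ln 2 ≈ 1.6221 half-lives.
t = n × t½ = 1.6221 × 10.25 ≈ 16.626 hours.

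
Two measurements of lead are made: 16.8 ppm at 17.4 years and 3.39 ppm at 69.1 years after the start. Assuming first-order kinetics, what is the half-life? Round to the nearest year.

Over Δt = 69.1 − 17.4 = 51.7 years, the level fell by a factor of 16.8/3.39 ≈ 4.9558.
n = log₂(4.9558) ≈ 2.3091 half-lives, so t½ = 51.7/2.3091 ≈ 22.39 years.

22 years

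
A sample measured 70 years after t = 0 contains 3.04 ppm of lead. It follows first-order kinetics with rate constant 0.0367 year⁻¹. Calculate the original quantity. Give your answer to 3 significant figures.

39.7 ppm

t½ = ln 2 / k = 0.69315 / 0.0367 ≈ 18.887 years.
Number of half-lives elapsed: n = 70/18.887 ≈ 3.7063.
A₀ = A × 2^n = 3.04 × 2^3.7063 = 3.04 × 13.053 ≈ 39.68 ppm.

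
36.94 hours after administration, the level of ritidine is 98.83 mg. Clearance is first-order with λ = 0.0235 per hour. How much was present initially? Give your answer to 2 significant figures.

240 mg

t½ = ln 2 / λ = 0.69315 / 0.0235 ≈ 29.496 hours.
Number of half-lives elapsed: n = 36.94/29.496 ≈ 1.2524.
A₀ = A × 2^n = 98.83 × 2^1.2524 = 98.83 × 2.3824 ≈ 235.45 mg.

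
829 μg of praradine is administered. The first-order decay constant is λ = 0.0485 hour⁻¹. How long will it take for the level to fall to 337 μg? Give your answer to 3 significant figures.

18.6 hours

t½ = ln 2 / λ = 0.69315 / 0.0485 ≈ 14.292 hours.
Fraction remaining = 337/829 ≈ 0.40651.
n = log₂(829/337) = ln(2.4599)/ln 2 ≈ 1.2986 half-lives.
t = n × t½ = 1.2986 × 14.292 ≈ 18.56 hours.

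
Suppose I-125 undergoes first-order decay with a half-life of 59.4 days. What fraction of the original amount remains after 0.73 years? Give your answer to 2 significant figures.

0.045

0.73 years = 266.45 days.
n = 266.45/59.4 ≈ 4.4857 half-lives.
Fraction remaining = (1/2)^4.4857 ≈ 0.044635.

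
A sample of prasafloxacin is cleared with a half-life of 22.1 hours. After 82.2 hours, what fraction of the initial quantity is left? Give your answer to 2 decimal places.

n = 82.2/22.1 ≈ 3.7195 half-lives.
Fraction remaining = (1/2)^3.7195 ≈ 0.075916.

0.08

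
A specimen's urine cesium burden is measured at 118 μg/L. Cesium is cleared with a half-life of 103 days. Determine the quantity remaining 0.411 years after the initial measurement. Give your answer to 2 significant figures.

43 μg/L

Convert the elapsed time: 0.411 years = 150.015 days.
Number of half-lives: n = 150.015/103 ≈ 1.4565.
Remaining = 118 × (1/2)^1.4565 = 118 × 0.36439 ≈ 42.998 μg/L.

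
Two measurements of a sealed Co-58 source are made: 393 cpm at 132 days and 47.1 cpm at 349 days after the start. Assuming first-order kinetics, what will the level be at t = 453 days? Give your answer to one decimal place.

Over Δt = 349 − 132 = 217 days, the level fell by a factor of 393/47.1 ≈ 8.3439.
n = log₂(8.3439) ≈ 3.0607 half-lives, so t½ = 217/3.0607 ≈ 70.898 days.
From t = 349 to t = 453: 47.1 × (1/2)^((453−349)/70.898) ≈ 17.039 cpm.

17.0 cpm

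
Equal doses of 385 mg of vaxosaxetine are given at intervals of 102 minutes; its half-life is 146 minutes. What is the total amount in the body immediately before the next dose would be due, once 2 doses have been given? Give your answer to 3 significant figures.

The 2 doses were given 204, 102 minutes ago.
Total = 385·(1/2)^(204/146) + 385·(1/2)^(102/146)
      = 146.17 + 237.22 ≈ 383.39 mg.

383 mg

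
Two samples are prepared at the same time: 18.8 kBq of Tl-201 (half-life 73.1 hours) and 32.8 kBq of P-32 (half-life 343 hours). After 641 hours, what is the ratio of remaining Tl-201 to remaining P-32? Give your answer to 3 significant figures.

Tl-201: 18.8 × (1/2)^(641/73.1) = 18.8 × (1/2)^8.7688 ≈ 0.043101 kBq.
P-32: 32.8 × (1/2)^(641/343) = 32.8 × (1/2)^1.8688 ≈ 8.9806 kBq.
Ratio ≈ 0.043101 / 8.9806 ≈ 0.0047993.

0.00480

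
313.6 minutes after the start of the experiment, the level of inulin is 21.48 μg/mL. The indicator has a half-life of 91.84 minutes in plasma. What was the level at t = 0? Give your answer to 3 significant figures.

Number of half-lives elapsed: n = 313.6/91.84 ≈ 3.4146.
A₀ = A × 2^n = 21.48 × 2^3.4146 = 21.48 × 10.664 ≈ 229.06 μg/mL.

229 μg/mL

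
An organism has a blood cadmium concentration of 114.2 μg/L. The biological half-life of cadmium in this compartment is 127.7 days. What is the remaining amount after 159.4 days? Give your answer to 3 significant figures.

48.1 μg/L

Number of half-lives: n = 159.4/127.7 ≈ 1.2482.
Remaining = 114.2 × (1/2)^1.2482 = 114.2 × 0.42096 ≈ 48.074 μg/L.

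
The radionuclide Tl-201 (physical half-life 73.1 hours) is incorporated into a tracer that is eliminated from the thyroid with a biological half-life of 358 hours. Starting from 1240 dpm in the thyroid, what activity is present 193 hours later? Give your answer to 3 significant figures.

137 dpm

1/t_eff = 1/t_phys + 1/t_biol = 1/73.1 + 1/358 = 0.016473 per hour.
t_eff = 73.1 × 358 / (73.1 + 358) ≈ 60.705 hours.
Remaining = 1240 × (1/2)^(193/60.705) = 1240 × (1/2)^3.1793 ≈ 136.88 dpm.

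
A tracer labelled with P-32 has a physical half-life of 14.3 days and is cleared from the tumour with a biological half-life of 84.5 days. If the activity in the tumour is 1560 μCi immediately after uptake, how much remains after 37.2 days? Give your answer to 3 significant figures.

1/t_eff = 1/t_phys + 1/t_biol = 1/14.3 + 1/84.5 = 0.081764 per day.
t_eff = 14.3 × 84.5 / (14.3 + 84.5) ≈ 12.23 days.
Remaining = 1560 × (1/2)^(37.2/12.23) = 1560 × (1/2)^3.0416 ≈ 189.45 μCi.

189 μCi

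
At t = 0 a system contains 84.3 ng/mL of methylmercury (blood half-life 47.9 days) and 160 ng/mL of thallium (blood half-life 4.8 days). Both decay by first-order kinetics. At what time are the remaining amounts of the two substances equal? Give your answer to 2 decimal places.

Set 84.3·(1/2)^(t/47.9) = 160·(1/2)^(t/4.8).
Taking log₂: log₂(84.3/160) = t·(1/47.9 − 1/4.8).
log₂(0.52687) = -0.92447; 1/47.9 − 1/4.8 = -0.18746.
t = -0.92447 / -0.18746 ≈ 4.9316 days.

4.93 days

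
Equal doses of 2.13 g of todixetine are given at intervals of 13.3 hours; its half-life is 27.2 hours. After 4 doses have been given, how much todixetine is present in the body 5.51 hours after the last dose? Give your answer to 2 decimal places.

4.78 g

The 4 doses were given 45.41, 32.11, 18.81, 5.51 hours ago.
Total = 2.13·(1/2)^(45.41/27.2) + 2.13·(1/2)^(32.11/27.2) + 2.13·(1/2)^(18.81/27.2) + 2.13·(1/2)^(5.51/27.2)
      = 0.6696 + 0.93974 + 1.3189 + 1.851 ≈ 4.7792 g.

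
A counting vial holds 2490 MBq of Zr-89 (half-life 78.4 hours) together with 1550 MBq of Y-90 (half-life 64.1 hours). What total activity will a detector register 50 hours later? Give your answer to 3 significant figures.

2500 MBq

Zr-89: 2490 × (1/2)^(50/78.4) = 2490 × (1/2)^0.63776 ≈ 1600.4 MBq.
Y-90: 1550 × (1/2)^(50/64.1) = 1550 × (1/2)^0.78003 ≈ 902.65 MBq.
Total = 1600.4 + 902.65 ≈ 2503 MBq.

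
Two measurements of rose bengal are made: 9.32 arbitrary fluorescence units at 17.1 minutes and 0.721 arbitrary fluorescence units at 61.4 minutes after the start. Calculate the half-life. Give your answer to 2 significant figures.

Over Δt = 61.4 − 17.1 = 44.3 minutes, the level fell by a factor of 9.32/0.721 ≈ 12.926.
n = log₂(12.926) ≈ 3.6923 half-lives, so t½ = 44.3/3.6923 ≈ 11.998 minutes.

12 minutes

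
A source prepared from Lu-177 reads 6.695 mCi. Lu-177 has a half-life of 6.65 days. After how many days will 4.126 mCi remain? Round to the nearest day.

5 days

Fraction remaining = 4.126/6.695 ≈ 0.61628.
n = log₂(6.695/4.126) = ln(1.6226)/ln 2 ≈ 0.69834 half-lives.
t = n × t½ = 0.69834 × 6.65 ≈ 4.644 days.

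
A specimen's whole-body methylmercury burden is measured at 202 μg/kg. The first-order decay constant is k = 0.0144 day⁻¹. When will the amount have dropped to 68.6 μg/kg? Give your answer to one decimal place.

75.0 days

t½ = ln 2 / k = 0.69315 / 0.0144 ≈ 48.135 days.
Fraction remaining = 68.6/202 ≈ 0.3396.
n = log₂(202/68.6) = ln(2.9446)/ln 2 ≈ 1.5581 half-lives.
t = n × t½ = 1.5581 × 48.135 ≈ 74.998 days.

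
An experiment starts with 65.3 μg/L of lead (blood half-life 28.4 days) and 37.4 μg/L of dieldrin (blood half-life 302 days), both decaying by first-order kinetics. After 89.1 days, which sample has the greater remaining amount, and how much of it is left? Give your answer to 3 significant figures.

lead: 65.3 × (1/2)^3.1373 ≈ 7.4214 μg/L.
dieldrin: 37.4 × (1/2)^0.29503 ≈ 30.483 μg/L.
Dieldrin has more remaining, at ≈ 30.483 μg/L.

dieldrin, 30.5 μg/L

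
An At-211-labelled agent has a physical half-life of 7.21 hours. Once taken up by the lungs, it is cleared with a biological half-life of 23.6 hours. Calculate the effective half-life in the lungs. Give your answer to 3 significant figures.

1/t_eff = 1/t_phys + 1/t_biol = 1/7.21 + 1/23.6 = 0.18107 per hour.
t_eff = 7.21 × 23.6 / (7.21 + 23.6) ≈ 5.5228 hours.

5.52 hours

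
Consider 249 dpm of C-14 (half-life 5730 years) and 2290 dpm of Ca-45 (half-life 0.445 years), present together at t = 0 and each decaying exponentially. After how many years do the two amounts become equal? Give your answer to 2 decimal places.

1.42 years

Set 249·(1/2)^(t/5730) = 2290·(1/2)^(t/0.445).
Taking log₂: log₂(249/2290) = t·(1/5730 − 1/0.445).
log₂(0.10873) = -3.2011; 1/5730 − 1/0.445 = -2.247.
t = -3.2011 / -2.247 ≈ 1.4246 years.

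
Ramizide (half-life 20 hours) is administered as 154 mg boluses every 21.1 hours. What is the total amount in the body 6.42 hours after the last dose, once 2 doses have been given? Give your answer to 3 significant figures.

183 mg

The 2 doses were given 27.52, 6.42 hours ago.
Total = 154·(1/2)^(27.52/20) + 154·(1/2)^(6.42/20)
      = 59.334 + 123.28 ≈ 182.61 mg.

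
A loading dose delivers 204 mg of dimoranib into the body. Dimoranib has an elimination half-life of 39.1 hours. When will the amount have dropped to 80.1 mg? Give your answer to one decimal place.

52.7 hours

Fraction remaining = 80.1/204 ≈ 0.39265.
n = log₂(204/80.1) = ln(2.5468)/ln 2 ≈ 1.3487 half-lives.
t = n × t½ = 1.3487 × 39.1 ≈ 52.734 hours.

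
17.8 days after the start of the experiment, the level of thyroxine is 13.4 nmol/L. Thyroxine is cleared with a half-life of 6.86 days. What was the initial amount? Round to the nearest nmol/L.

Number of half-lives elapsed: n = 17.8/6.86 ≈ 2.5948.
A₀ = A × 2^n = 13.4 × 2^2.5948 = 13.4 × 6.0409 ≈ 80.947 nmol/L.

81 nmol/L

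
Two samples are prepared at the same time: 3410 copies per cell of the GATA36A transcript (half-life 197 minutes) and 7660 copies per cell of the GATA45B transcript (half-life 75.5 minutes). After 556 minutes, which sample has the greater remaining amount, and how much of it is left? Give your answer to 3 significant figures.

GATA36A transcript: 3410 × (1/2)^2.8223 ≈ 482.11 copies per cell.
GATA45B transcript: 7660 × (1/2)^7.3642 ≈ 46.491 copies per cell.
GATA36A transcript has more remaining, at ≈ 482.11 copies per cell.

GATA36A transcript, 482 copies per cell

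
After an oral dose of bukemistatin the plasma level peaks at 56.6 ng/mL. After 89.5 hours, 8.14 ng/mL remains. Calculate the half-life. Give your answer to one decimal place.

A/A₀ = 8.14/56.6 ≈ 0.14382.
n = log₂(6.9533) ≈ 2.7977 half-lives elapsed in 89.5 hours.
t½ = 89.5/2.7977 ≈ 31.991 hours.

32.0 hours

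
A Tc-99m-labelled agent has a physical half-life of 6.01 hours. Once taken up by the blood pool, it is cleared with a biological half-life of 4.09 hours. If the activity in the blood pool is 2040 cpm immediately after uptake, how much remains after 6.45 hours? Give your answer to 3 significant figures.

1/t_eff = 1/t_phys + 1/t_biol = 1/6.01 + 1/4.09 = 0.41089 per hour.
t_eff = 6.01 × 4.09 / (6.01 + 4.09) ≈ 2.4338 hours.
Remaining = 2040 × (1/2)^(6.45/2.4338) = 2040 × (1/2)^2.6502 ≈ 324.96 cpm.

325 cpm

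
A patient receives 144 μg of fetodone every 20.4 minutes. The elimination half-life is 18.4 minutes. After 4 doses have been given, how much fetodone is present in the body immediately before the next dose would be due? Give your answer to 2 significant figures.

The 4 doses were given 81.6, 61.2, 40.8, 20.4 minutes ago.
Total = 144·(1/2)^(81.6/18.4) + 144·(1/2)^(61.2/18.4) + 144·(1/2)^(40.8/18.4) + 144·(1/2)^(20.4/18.4)
      = 6.6582 + 14.359 + 30.964 + 66.775 ≈ 118.76 μg.

120 μg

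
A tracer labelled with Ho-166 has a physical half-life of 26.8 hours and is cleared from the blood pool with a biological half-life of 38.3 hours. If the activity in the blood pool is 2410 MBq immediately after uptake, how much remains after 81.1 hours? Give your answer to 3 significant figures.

68.2 MBq

1/t_eff = 1/t_phys + 1/t_biol = 1/26.8 + 1/38.3 = 0.063423 per hour.
t_eff = 26.8 × 38.3 / (26.8 + 38.3) ≈ 15.767 hours.
Remaining = 2410 × (1/2)^(81.1/15.767) = 2410 × (1/2)^5.1436 ≈ 68.177 MBq.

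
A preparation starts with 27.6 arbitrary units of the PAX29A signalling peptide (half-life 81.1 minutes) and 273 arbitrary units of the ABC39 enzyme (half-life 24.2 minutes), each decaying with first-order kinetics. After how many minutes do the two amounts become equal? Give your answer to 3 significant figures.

Set 27.6·(1/2)^(t/81.1) = 273·(1/2)^(t/24.2).
Taking log₂: log₂(27.6/273) = t·(1/81.1 − 1/24.2).
log₂(0.1011) = -3.3062; 1/81.1 − 1/24.2 = -0.028992.
t = -3.3062 / -0.028992 ≈ 114.04 minutes.

114 minutes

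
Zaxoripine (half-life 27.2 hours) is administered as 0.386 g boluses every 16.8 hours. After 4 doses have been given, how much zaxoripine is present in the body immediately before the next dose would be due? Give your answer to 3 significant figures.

The 4 doses were given 67.2, 50.4, 33.6, 16.8 hours ago.
Total = 0.386·(1/2)^(67.2/27.2) + 0.386·(1/2)^(50.4/27.2) + 0.386·(1/2)^(33.6/27.2) + 0.386·(1/2)^(16.8/27.2)
      = 0.069641 + 0.10686 + 0.16396 + 0.25157 ≈ 0.59202 g.

0.592 g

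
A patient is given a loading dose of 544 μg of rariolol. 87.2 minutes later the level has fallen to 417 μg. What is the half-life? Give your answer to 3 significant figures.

A/A₀ = 417/544 ≈ 0.76654.
n = log₂(1.3046) ≈ 0.38356 half-lives elapsed in 87.2 minutes.
t½ = 87.2/0.38356 ≈ 227.34 minutes.

227 minutes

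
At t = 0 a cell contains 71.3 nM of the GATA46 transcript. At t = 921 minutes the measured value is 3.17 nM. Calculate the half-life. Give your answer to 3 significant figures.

A/A₀ = 3.17/71.3 ≈ 0.04446.
n = log₂(22.492) ≈ 4.4913 half-lives elapsed in 921 minutes.
t½ = 921/4.4913 ≈ 205.06 minutes.

205 minutes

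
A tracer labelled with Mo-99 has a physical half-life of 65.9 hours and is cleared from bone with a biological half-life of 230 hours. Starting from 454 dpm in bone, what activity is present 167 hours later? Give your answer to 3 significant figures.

1/t_eff = 1/t_phys + 1/t_biol = 1/65.9 + 1/230 = 0.019522 per hour.
t_eff = 65.9 × 230 / (65.9 + 230) ≈ 51.223 hours.
Remaining = 454 × (1/2)^(167/51.223) = 454 × (1/2)^3.2602 ≈ 47.384 dpm.

47.4 dpm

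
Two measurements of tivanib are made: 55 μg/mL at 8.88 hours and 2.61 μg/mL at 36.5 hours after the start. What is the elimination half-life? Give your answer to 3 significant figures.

6.28 hours

Over Δt = 36.5 − 8.88 = 27.62 hours, the level fell by a factor of 55/2.61 ≈ 21.073.
n = log₂(21.073) ≈ 4.3973 half-lives, so t½ = 27.62/4.3973 ≈ 6.2811 hours.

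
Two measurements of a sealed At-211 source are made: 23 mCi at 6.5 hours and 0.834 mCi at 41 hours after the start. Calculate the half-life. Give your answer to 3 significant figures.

Over Δt = 41 − 6.5 = 34.5 hours, the level fell by a factor of 23/0.834 ≈ 27.578.
n = log₂(27.578) ≈ 4.7854 half-lives, so t½ = 34.5/4.7854 ≈ 7.2094 hours.

7.21 hours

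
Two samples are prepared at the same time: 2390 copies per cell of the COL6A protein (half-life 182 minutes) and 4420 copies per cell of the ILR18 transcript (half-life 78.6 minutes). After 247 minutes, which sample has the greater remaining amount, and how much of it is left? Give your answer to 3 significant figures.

COL6A protein, 933 copies per cell

COL6A protein: 2390 × (1/2)^1.3571 ≈ 932.95 copies per cell.
ILR18 transcript: 4420 × (1/2)^3.1425 ≈ 500.54 copies per cell.
COL6A protein has more remaining, at ≈ 932.95 copies per cell.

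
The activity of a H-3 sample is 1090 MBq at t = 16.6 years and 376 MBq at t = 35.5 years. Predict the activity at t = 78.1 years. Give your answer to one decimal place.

Over Δt = 35.5 − 16.6 = 18.9 years, the level fell by a factor of 1090/376 ≈ 2.8989.
n = log₂(2.8989) ≈ 1.5355 half-lives, so t½ = 18.9/1.5355 ≈ 12.309 years.
From t = 35.5 to t = 78.1: 376 × (1/2)^((78.1−35.5)/12.309) ≈ 34.144 MBq.

34.1 MBq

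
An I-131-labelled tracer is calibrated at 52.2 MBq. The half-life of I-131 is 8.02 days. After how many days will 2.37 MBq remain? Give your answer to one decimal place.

35.8 days

Fraction remaining = 2.37/52.2 ≈ 0.045402.
n = log₂(52.2/2.37) = ln(22.025)/ln 2 ≈ 4.4611 half-lives.
t = n × t½ = 4.4611 × 8.02 ≈ 35.778 days.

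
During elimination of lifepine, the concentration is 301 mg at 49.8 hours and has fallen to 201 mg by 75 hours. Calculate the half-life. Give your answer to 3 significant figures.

Over Δt = 75 − 49.8 = 25.2 hours, the level fell by a factor of 301/201 ≈ 1.4975.
n = log₂(1.4975) ≈ 0.58257 half-lives, so t½ = 25.2/0.58257 ≈ 43.257 hours.

43.3 hours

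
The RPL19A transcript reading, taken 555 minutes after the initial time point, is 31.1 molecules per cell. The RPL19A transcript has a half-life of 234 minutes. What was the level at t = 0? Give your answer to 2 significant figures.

160 molecules per cell

Number of half-lives elapsed: n = 555/234 ≈ 2.3718.
A₀ = A × 2^n = 31.1 × 2^2.3718 = 31.1 × 5.1758 ≈ 160.97 molecules per cell.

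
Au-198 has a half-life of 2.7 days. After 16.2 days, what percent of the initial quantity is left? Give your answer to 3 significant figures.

1.56%

n = 16.2/2.7 ≈ 6 half-lives.
Fraction remaining = (1/2)^6 ≈ 0.015625, i.e. 1.5625%.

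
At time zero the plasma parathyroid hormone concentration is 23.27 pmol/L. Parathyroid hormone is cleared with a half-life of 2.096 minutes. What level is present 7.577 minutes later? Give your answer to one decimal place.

1.9 pmol/L

Number of half-lives: n = 7.577/2.096 ≈ 3.615.
Remaining = 23.27 × (1/2)^3.615 = 23.27 × 0.081617 ≈ 1.8992 pmol/L.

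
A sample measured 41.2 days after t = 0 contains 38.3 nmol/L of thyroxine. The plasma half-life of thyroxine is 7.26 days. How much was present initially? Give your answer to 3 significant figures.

Number of half-lives elapsed: n = 41.2/7.26 ≈ 5.6749.
A₀ = A × 2^n = 38.3 × 2^5.6749 = 38.3 × 51.089 ≈ 1956.7 nmol/L.

1960 nmol/L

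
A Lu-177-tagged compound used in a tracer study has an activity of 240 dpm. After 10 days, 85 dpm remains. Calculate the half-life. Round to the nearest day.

7 days

A/A₀ = 85/240 ≈ 0.35417.
n = log₂(2.8235) ≈ 1.4975 half-lives elapsed in 10 days.
t½ = 10/1.4975 ≈ 6.6778 days.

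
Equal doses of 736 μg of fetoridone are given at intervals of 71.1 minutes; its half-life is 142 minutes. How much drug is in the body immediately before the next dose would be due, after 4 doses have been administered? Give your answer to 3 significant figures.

1330 μg

The 4 doses were given 284.4, 213.3, 142.2, 71.1 minutes ago.
Total = 736·(1/2)^(284.4/142) + 736·(1/2)^(213.3/142) + 736·(1/2)^(142.2/142) + 736·(1/2)^(71.1/142)
      = 183.64 + 259.83 + 367.64 + 520.18 ≈ 1331.3 μg.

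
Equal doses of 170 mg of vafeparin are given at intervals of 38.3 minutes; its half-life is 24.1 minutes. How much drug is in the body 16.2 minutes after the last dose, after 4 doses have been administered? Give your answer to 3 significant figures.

The 4 doses were given 131.1, 92.8, 54.5, 16.2 minutes ago.
Total = 170·(1/2)^(131.1/24.1) + 170·(1/2)^(92.8/24.1) + 170·(1/2)^(54.5/24.1) + 170·(1/2)^(16.2/24.1)
      = 3.9165 + 11.784 + 35.457 + 106.68 ≈ 157.84 mg.

158 mg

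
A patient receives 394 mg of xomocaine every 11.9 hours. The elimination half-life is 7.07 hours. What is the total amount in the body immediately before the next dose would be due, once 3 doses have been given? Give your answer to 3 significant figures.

The 3 doses were given 35.7, 23.8, 11.9 hours ago.
Total = 394·(1/2)^(35.7/7.07) + 394·(1/2)^(23.8/7.07) + 394·(1/2)^(11.9/7.07)
      = 11.897 + 38.206 + 122.69 ≈ 172.79 mg.

173 mg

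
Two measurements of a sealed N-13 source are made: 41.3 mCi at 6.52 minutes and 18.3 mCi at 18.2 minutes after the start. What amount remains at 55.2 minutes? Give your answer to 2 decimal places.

Over Δt = 18.2 − 6.52 = 11.68 minutes, the level fell by a factor of 41.3/18.3 ≈ 2.2568.
n = log₂(2.2568) ≈ 1.1743 half-lives, so t½ = 11.68/1.1743 ≈ 9.9464 minutes.
From t = 18.2 to t = 55.2: 18.3 × (1/2)^((55.2−18.2)/9.9464) ≈ 1.3888 mCi.

1.39 mCi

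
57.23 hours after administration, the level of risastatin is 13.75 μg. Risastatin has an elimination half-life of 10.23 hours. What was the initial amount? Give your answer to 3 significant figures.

Number of half-lives elapsed: n = 57.23/10.23 ≈ 5.5943.
A₀ = A × 2^n = 13.75 × 2^5.5943 = 13.75 × 48.313 ≈ 664.3 μg.

664 μg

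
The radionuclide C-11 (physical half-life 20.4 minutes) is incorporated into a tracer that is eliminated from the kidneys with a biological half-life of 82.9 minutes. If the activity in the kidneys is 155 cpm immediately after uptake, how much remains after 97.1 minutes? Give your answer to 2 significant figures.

1/t_eff = 1/t_phys + 1/t_biol = 1/20.4 + 1/82.9 = 0.061082 per minute.
t_eff = 20.4 × 82.9 / (20.4 + 82.9) ≈ 16.371 minutes.
Remaining = 155 × (1/2)^(97.1/16.371) = 155 × (1/2)^5.9311 ≈ 2.5404 cpm.

2.5 cpm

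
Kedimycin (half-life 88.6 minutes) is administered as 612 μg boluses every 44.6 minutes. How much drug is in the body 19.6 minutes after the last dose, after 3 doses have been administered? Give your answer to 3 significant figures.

1160 μg

The 3 doses were given 108.8, 64.2, 19.6 minutes ago.
Total = 612·(1/2)^(108.8/88.6) + 612·(1/2)^(64.2/88.6) + 612·(1/2)^(19.6/88.6)
      = 261.27 + 370.36 + 525 ≈ 1156.6 μg.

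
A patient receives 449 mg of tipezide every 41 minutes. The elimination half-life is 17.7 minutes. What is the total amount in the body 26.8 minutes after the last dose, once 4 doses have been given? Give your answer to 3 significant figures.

196 mg

The 4 doses were given 149.8, 108.8, 67.8, 26.8 minutes ago.
Total = 449·(1/2)^(149.8/17.7) + 449·(1/2)^(108.8/17.7) + 449·(1/2)^(67.8/17.7) + 449·(1/2)^(26.8/17.7)
      = 1.2722 + 6.3365 + 31.561 + 157.2 ≈ 196.37 mg.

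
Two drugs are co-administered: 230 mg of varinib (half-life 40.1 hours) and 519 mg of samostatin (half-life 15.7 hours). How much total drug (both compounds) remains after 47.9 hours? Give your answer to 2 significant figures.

varinib: 230 × (1/2)^(47.9/40.1) = 230 × (1/2)^1.1945 ≈ 100.49 mg.
samostatin: 519 × (1/2)^(47.9/15.7) = 519 × (1/2)^3.051 ≈ 62.624 mg.
Total = 100.49 + 62.624 ≈ 163.12 mg.

160 mg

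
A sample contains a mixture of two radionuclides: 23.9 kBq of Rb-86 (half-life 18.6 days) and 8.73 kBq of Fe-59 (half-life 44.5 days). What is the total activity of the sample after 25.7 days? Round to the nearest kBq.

15 kBq

Rb-86: 23.9 × (1/2)^(25.7/18.6) = 23.9 × (1/2)^1.3817 ≈ 9.1719 kBq.
Fe-59: 8.73 × (1/2)^(25.7/44.5) = 8.73 × (1/2)^0.57753 ≈ 5.8501 kBq.
Total = 9.1719 + 5.8501 ≈ 15.022 kBq.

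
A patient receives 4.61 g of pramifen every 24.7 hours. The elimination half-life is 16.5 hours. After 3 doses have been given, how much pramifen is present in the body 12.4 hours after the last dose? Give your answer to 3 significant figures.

The 3 doses were given 61.8, 37.1, 12.4 hours ago.
Total = 4.61·(1/2)^(61.8/16.5) + 4.61·(1/2)^(37.1/16.5) + 4.61·(1/2)^(12.4/16.5)
      = 0.34372 + 0.97015 + 2.7382 ≈ 4.0521 g.

4.05 g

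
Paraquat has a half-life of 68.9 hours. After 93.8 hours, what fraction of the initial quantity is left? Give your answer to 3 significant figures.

n = 93.8/68.9 ≈ 1.3614 half-lives.
Fraction remaining = (1/2)^1.3614 ≈ 0.38921.

0.389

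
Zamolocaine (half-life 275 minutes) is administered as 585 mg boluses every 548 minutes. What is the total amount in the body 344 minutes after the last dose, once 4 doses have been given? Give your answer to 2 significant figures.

The 4 doses were given 1988, 1440, 892, 344 minutes ago.
Total = 585·(1/2)^(1988/275) + 585·(1/2)^(1440/275) + 585·(1/2)^(892/275) + 585·(1/2)^(344/275)
      = 3.8993 + 15.519 + 61.762 + 245.81 ≈ 326.99 mg.

330 mg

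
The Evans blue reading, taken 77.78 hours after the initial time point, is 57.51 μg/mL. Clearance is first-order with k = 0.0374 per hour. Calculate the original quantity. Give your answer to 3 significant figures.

t½ = ln 2 / k = 0.69315 / 0.0374 ≈ 18.533 hours.
Number of half-lives elapsed: n = 77.78/18.533 ≈ 4.1968.
A₀ = A × 2^n = 57.51 × 2^4.1968 = 57.51 × 18.338 ≈ 1054.6 μg/mL.

1050 μg/mL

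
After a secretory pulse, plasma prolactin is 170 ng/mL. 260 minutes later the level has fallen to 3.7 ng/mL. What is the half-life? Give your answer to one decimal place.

A/A₀ = 3.7/170 ≈ 0.021765.
n = log₂(45.946) ≈ 5.5219 half-lives elapsed in 260 minutes.
t½ = 260/5.5219 ≈ 47.086 minutes.

47.1 minutes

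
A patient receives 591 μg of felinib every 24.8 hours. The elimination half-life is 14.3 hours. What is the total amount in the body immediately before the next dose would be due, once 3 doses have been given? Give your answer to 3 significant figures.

247 μg

The 3 doses were given 74.4, 49.6, 24.8 hours ago.
Total = 591·(1/2)^(74.4/14.3) + 591·(1/2)^(49.6/14.3) + 591·(1/2)^(24.8/14.3)
      = 16.047 + 53.389 + 177.63 ≈ 247.07 μg.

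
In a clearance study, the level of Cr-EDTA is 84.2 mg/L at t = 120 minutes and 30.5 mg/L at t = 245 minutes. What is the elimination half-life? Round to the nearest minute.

85 minutes

Over Δt = 245 − 120 = 125 minutes, the level fell by a factor of 84.2/30.5 ≈ 2.7607.
n = log₂(2.7607) ≈ 1.465 half-lives, so t½ = 125/1.465 ≈ 85.324 minutes.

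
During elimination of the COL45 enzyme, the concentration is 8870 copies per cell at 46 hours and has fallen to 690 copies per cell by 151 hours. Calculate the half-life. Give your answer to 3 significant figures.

28.5 hours

Over Δt = 151 − 46 = 105 hours, the level fell by a factor of 8870/690 ≈ 12.855.
n = log₂(12.855) ≈ 3.6843 half-lives, so t½ = 105/3.6843 ≈ 28.5 hours.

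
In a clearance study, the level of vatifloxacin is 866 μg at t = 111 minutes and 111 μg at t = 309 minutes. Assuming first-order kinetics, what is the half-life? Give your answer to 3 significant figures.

66.8 minutes

Over Δt = 309 − 111 = 198 minutes, the level fell by a factor of 866/111 ≈ 7.8018.
n = log₂(7.8018) ≈ 2.9638 half-lives, so t½ = 198/2.9638 ≈ 66.806 minutes.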